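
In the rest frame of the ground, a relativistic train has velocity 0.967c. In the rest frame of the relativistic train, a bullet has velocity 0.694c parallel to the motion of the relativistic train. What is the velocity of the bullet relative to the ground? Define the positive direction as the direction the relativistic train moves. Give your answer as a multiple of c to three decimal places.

0.994c

With v = 0.967 and u' = 0.694 (in units of c),
u = (u' + v)/(1 + u'v/c²):
u = (0.694 + 0.967) / (1 + 0.694·0.967) = 1.6610/1.6711 = 0.9940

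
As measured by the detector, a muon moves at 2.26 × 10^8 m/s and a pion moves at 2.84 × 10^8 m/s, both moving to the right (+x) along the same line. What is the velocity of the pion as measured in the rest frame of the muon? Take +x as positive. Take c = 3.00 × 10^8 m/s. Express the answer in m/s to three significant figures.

β_A = 0.753, β_B = 0.947 (dividing each by c = 3.00 × 10^8 m/s).
Transform to A's frame with the inverse velocity-addition law: u' = (u − v)/(1 − uv/c²), taking u = β_B and v = β_A.
u' = (0.947 − 0.753) / (1 − (0.753)(0.947)) = 0.1933/0.2868 = 0.6740.
u' = 0.6740 × 3.00 × 10^8 m/s.

+2.02 × 10^8 m/s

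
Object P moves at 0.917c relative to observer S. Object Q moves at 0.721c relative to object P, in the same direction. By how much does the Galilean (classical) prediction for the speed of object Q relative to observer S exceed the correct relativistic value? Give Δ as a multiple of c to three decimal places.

Δ = 0.652c

Galilean: u_cl = 0.721 + 0.917 = 1.6380.
Relativistic: u_rel = (0.721 + 0.917) / (1 + 0.721·0.917) = 1.6380/1.6612 = 0.9861.
Δ = 1.6380 − 0.9861 = 0.6519.
(The classical prediction exceeds c; the relativistic result does not.)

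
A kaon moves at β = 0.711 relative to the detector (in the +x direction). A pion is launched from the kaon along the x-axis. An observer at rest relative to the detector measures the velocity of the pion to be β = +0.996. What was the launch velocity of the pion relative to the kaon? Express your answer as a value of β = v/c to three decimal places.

β = +0.977

Invert the composition law: u' = (u − v)/(1 − uv/c²).
u' = (0.996 − 0.711) / (1 − (0.996)(0.711)) = 0.2850/0.2918 = 0.9765.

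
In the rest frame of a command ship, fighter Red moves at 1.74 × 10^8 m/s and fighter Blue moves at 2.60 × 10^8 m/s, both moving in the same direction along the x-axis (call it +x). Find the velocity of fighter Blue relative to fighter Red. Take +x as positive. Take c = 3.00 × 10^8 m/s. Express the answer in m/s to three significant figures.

+1.73 × 10^8 m/s

β_A = 0.580, β_B = 0.867 (dividing each by c = 3.00 × 10^8 m/s).
Transform to A's frame with the inverse velocity-addition law: u' = (u − v)/(1 − uv/c²), taking u = β_B and v = β_A.
u' = (0.867 − 0.580) / (1 − (0.580)(0.867)) = 0.2867/0.4973 = 0.5764.
u' = 0.5764 × 3.00 × 10^8 m/s.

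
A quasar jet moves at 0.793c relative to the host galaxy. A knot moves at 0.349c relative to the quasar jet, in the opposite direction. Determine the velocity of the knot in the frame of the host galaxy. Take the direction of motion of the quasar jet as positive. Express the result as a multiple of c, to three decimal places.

With v = 0.793 and u' = -0.349 (in units of c),
u = (u' + v)/(1 + u'v/c²):
u = (-0.349 + 0.793) / (1 + (-0.349)·0.793) = 0.4440/0.7232 = 0.6139

+0.614c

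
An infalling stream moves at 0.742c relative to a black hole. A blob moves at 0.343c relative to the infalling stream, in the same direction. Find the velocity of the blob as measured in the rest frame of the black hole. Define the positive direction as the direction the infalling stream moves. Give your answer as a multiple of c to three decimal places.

With v = 0.742 and u' = 0.343 (in units of c),
u = (u' + v)/(1 + u'v/c²):
u = (0.343 + 0.742) / (1 + 0.343·0.742) = 1.0850/1.2545 = 0.8649
(Galilean addition would give +1.085c, exceeding c.)

0.865c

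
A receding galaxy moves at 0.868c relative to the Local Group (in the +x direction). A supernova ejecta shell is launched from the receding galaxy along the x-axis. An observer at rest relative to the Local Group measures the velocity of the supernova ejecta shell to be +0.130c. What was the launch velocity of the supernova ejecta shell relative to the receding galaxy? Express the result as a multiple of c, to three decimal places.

-0.832c

Invert the composition law: u' = (u − v)/(1 − uv/c²).
u' = (0.130 − 0.868) / (1 − (0.130)(0.868)) = -0.7380/0.8872 = -0.8319.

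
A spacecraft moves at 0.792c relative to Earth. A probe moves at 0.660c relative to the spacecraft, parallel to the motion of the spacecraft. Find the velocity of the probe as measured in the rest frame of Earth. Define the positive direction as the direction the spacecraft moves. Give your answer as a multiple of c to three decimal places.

0.954c

With v = 0.792 and u' = 0.660 (in units of c),
u = (u' + v)/(1 + u'v/c²):
u = (0.660 + 0.792) / (1 + 0.660·0.792) = 1.4520/1.5227 = 0.9536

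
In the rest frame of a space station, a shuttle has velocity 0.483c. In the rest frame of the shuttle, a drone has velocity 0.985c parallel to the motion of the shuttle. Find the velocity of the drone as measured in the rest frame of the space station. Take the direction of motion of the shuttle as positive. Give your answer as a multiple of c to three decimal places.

With v = 0.483 and u' = 0.985 (in units of c),
u = (u' + v)/(1 + u'v/c²):
u = (0.985 + 0.483) / (1 + 0.985·0.483) = 1.4680/1.4758 = 0.9947

0.995c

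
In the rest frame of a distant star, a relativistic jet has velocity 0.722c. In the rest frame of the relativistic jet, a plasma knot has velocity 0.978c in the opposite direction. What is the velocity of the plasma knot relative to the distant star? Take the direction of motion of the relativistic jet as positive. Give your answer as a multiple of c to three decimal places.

With v = 0.722 and u' = -0.978 (in units of c),
u = (u' + v)/(1 + u'v/c²):
u = (-0.978 + 0.722) / (1 + (-0.978)·0.722) = -0.2560/0.2939 = -0.8711

-0.871c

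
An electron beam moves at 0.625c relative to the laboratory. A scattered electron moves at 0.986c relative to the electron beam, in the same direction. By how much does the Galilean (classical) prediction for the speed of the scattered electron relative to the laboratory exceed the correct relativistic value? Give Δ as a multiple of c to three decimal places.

Δ = 0.614c

Galilean: u_cl = 0.986 + 0.625 = 1.6110.
Relativistic: u_rel = (0.986 + 0.625) / (1 + 0.986·0.625) = 1.6110/1.6162 = 0.9968.
Δ = 1.6110 − 0.9968 = 0.6142.
(The classical prediction exceeds c; the relativistic result does not.)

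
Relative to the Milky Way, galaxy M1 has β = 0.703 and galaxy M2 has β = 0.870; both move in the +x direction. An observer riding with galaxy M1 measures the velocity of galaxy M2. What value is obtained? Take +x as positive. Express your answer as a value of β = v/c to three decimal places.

β_A = 0.703, β_B = 0.870.
Transform to A's frame with the inverse velocity-addition law: u' = (u − v)/(1 − uv/c²), taking u = β_B and v = β_A.
u' = (0.870 − 0.703) / (1 − (0.703)(0.870)) = 0.1670/0.3884 = 0.4300.

β = +0.430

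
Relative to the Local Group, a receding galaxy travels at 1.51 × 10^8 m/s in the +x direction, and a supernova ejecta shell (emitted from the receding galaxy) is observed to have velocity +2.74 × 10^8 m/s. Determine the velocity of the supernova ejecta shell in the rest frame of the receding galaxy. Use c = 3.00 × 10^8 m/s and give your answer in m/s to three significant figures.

+2.28 × 10^8 m/s

v = 0.503c, u = 0.913c.
Invert the composition law: u' = (u − v)/(1 − uv/c²).
u' = (0.913 − 0.503) / (1 − (0.913)(0.503)) = 0.4100/0.5403 = 0.7589.
u' = 0.7589 × 3.00 × 10^8 m/s.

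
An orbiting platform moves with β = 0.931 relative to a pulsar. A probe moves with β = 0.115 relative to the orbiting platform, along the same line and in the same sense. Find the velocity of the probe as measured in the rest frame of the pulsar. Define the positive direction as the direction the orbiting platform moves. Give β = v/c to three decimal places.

With v = 0.931 and u' = 0.115 (in units of c),
u = (u' + v)/(1 + u'v/c²):
u = (0.115 + 0.931) / (1 + 0.115·0.931) = 1.0460/1.1071 = 0.9448

β = 0.945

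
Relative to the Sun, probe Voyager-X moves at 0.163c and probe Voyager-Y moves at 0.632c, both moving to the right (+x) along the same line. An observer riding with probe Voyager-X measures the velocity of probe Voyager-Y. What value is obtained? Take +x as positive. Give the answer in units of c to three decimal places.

β_A = 0.163, β_B = 0.632.
Transform to A's frame with the inverse velocity-addition law: u' = (u − v)/(1 − uv/c²), taking u = β_B and v = β_A.
u' = (0.632 − 0.163) / (1 − (0.163)(0.632)) = 0.4690/0.8970 = 0.5229.

+0.523c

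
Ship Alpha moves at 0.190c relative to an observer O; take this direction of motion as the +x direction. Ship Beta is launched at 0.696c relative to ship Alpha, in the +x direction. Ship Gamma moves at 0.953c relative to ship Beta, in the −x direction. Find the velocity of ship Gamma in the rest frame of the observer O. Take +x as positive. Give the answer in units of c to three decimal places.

Apply u = (u' + v)/(1 + u'v/c²) successively, working outward toward the observer O.
Start: velocity of ship Alpha relative to the observer O = 0.1900c.
Compose with ship Beta (u' = 0.696 in ship Alpha frame): u_1 = (0.696 + 0.190) / (1 + 0.696·0.190) = 0.8860/1.1322 = 0.7825.
Compose with ship Gamma (u' = -0.953 in ship Beta frame): u_2 = (-0.953 + 0.783) / (1 + (-0.953)·0.783) = -0.1705/0.2543 = -0.6705.

-0.670c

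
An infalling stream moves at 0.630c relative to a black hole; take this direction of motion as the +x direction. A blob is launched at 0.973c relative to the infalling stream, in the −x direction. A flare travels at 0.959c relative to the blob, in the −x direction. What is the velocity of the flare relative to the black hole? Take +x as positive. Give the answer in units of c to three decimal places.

Apply u = (u' + v)/(1 + u'v/c²) successively, working outward toward the black hole.
Start: velocity of the infalling stream relative to the black hole = 0.6300c.
Compose with the blob (u' = -0.973 in the infalling stream frame): u_1 = (-0.973 + 0.630) / (1 + (-0.973)·0.630) = -0.3430/0.3870 = -0.8863.
Compose with the flare (u' = -0.959 in the blob frame): u_2 = (-0.959 + (-0.886)) / (1 + (-0.959)·(-0.886)) = -1.8453/1.8499 = -0.9975.

-0.997c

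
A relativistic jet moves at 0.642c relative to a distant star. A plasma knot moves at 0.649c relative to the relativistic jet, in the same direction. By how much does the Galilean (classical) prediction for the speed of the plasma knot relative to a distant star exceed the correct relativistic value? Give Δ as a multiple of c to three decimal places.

Δ = 0.380c

Galilean: u_cl = 0.649 + 0.642 = 1.2910.
Relativistic: u_rel = (0.649 + 0.642) / (1 + 0.649·0.642) = 1.2910/1.4167 = 0.9113.
Δ = 1.2910 − 0.9113 = 0.3797.
(The classical prediction exceeds c; the relativistic result does not.)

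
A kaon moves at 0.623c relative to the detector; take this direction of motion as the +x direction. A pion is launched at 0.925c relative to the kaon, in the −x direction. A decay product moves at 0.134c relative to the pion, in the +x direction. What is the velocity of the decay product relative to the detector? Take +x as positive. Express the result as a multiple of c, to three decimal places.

-0.640c

Apply u = (u' + v)/(1 + u'v/c²) successively, working outward toward the detector.
Start: velocity of the kaon relative to the detector = 0.6230c.
Compose with the pion (u' = -0.925 in the kaon frame): u_1 = (-0.925 + 0.623) / (1 + (-0.925)·0.623) = -0.3020/0.4237 = -0.7127.
Compose with the decay product (u' = 0.134 in the pion frame): u_2 = (0.134 + (-0.713)) / (1 + 0.134·(-0.713)) = -0.5787/0.9045 = -0.6398.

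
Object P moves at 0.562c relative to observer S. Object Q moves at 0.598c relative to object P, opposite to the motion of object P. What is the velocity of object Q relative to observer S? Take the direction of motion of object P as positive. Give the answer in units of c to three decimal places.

With v = 0.562 and u' = -0.598 (in units of c),
u = (u' + v)/(1 + u'v/c²):
u = (-0.598 + 0.562) / (1 + (-0.598)·0.562) = -0.0360/0.6639 = -0.0542
(Galilean addition would give -0.036c.)

-0.054c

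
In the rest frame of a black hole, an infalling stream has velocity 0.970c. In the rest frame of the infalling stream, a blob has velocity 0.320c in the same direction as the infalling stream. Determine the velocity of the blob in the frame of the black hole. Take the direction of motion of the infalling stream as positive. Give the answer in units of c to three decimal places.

With v = 0.970 and u' = 0.320 (in units of c),
u = (u' + v)/(1 + u'v/c²):
u = (0.320 + 0.970) / (1 + 0.320·0.970) = 1.2900/1.3104 = 0.9844
(Galilean addition would give +1.290c, exceeding c.)

0.984c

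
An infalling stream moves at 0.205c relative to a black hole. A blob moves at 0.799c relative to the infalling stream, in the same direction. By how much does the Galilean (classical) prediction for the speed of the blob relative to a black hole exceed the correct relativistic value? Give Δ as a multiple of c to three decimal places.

Δ = 0.141c

Galilean: u_cl = 0.799 + 0.205 = 1.0040.
Relativistic: u_rel = (0.799 + 0.205) / (1 + 0.799·0.205) = 1.0040/1.1638 = 0.8627.
Δ = 1.0040 − 0.8627 = 0.1413.
(The classical prediction exceeds c; the relativistic result does not.)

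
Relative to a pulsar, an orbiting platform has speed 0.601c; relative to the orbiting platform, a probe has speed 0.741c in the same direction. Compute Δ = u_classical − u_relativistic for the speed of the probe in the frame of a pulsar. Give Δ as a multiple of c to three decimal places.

Δ = 0.413c

Galilean: u_cl = 0.741 + 0.601 = 1.3420.
Relativistic: u_rel = (0.741 + 0.601) / (1 + 0.741·0.601) = 1.3420/1.4453 = 0.9285.
Δ = 1.3420 − 0.9285 = 0.4135.
(The classical prediction exceeds c; the relativistic result does not.)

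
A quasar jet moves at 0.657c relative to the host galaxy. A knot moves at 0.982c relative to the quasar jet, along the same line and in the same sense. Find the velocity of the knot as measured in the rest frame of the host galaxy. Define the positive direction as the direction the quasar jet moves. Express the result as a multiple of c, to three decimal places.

0.996c

With v = 0.657 and u' = 0.982 (in units of c),
u = (u' + v)/(1 + u'v/c²):
u = (0.982 + 0.657) / (1 + 0.982·0.657) = 1.6390/1.6452 = 0.9962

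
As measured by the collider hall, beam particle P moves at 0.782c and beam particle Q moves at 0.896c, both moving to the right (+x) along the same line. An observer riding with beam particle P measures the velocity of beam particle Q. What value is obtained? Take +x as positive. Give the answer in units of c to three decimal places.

+0.381c

β_A = 0.782, β_B = 0.896.
Transform to A's frame with the inverse velocity-addition law: u' = (u − v)/(1 − uv/c²), taking u = β_B and v = β_A.
u' = (0.896 − 0.782) / (1 − (0.782)(0.896)) = 0.1140/0.2993 = 0.3809.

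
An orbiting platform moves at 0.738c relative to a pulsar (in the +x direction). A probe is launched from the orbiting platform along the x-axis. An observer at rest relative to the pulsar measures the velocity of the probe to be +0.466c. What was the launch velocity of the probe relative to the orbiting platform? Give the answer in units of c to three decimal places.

-0.415c

Invert the composition law: u' = (u − v)/(1 − uv/c²).
u' = (0.466 − 0.738) / (1 − (0.466)(0.738)) = -0.2720/0.6561 = -0.4146.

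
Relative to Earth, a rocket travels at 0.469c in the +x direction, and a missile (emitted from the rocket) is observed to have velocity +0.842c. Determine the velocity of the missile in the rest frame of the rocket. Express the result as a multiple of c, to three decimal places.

+0.616c

Invert the composition law: u' = (u − v)/(1 − uv/c²).
u' = (0.842 − 0.469) / (1 − (0.842)(0.469)) = 0.3730/0.6051 = 0.6164.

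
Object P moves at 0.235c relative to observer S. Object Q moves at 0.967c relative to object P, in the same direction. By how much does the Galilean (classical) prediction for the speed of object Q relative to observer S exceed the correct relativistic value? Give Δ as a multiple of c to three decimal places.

Δ = 0.223c

Galilean: u_cl = 0.967 + 0.235 = 1.2020.
Relativistic: u_rel = (0.967 + 0.235) / (1 + 0.967·0.235) = 1.2020/1.2272 = 0.9794.
Δ = 1.2020 − 0.9794 = 0.2226.
(The classical prediction exceeds c; the relativistic result does not.)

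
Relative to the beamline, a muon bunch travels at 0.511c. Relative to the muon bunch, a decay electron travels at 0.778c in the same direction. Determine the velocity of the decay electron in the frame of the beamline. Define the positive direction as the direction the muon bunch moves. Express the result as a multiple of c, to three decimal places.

With v = 0.511 and u' = 0.778 (in units of c),
u = (u' + v)/(1 + u'v/c²):
u = (0.778 + 0.511) / (1 + 0.778·0.511) = 1.2890/1.3976 = 0.9223
(Galilean addition would give +1.289c, exceeding c.)

0.922c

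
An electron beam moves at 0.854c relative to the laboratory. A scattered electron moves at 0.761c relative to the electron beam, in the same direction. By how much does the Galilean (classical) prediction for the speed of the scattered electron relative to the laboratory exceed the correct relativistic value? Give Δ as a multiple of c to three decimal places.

Galilean: u_cl = 0.761 + 0.854 = 1.6150.
Relativistic: u_rel = (0.761 + 0.854) / (1 + 0.761·0.854) = 1.6150/1.6499 = 0.9789.
Δ = 1.6150 − 0.9789 = 0.6361.
(The classical prediction exceeds c; the relativistic result does not.)

Δ = 0.636c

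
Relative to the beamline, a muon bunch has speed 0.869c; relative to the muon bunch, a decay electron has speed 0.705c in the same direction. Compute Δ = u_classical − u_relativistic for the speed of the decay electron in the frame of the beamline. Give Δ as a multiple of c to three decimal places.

Δ = 0.598c

Galilean: u_cl = 0.705 + 0.869 = 1.5740.
Relativistic: u_rel = (0.705 + 0.869) / (1 + 0.705·0.869) = 1.5740/1.6126 = 0.9760.
Δ = 1.5740 − 0.9760 = 0.5980.
(The classical prediction exceeds c; the relativistic result does not.)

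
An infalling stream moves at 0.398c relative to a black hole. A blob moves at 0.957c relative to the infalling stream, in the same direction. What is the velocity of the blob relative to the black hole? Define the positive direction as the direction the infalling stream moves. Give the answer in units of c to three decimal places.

With v = 0.398 and u' = 0.957 (in units of c),
u = (u' + v)/(1 + u'v/c²):
u = (0.957 + 0.398) / (1 + 0.957·0.398) = 1.3550/1.3809 = 0.9813
(Galilean addition would give +1.355c, exceeding c.)

0.981c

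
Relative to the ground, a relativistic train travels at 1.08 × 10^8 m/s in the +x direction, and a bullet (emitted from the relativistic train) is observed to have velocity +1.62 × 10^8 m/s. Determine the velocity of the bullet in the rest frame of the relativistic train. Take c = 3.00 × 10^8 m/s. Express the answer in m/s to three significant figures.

+6.70 × 10^7 m/s

v = 0.360c, u = 0.540c.
Invert the composition law: u' = (u − v)/(1 − uv/c²).
u' = (0.540 − 0.360) / (1 − (0.540)(0.360)) = 0.1800/0.8056 = 0.2234.
u' = 0.2234 × 3.00 × 10^8 m/s.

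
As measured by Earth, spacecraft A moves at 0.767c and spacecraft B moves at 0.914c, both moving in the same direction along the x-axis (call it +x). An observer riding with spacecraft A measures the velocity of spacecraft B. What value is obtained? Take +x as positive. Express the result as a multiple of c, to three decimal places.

+0.492c

β_A = 0.767, β_B = 0.914.
Transform to A's frame with the inverse velocity-addition law: u' = (u − v)/(1 − uv/c²), taking u = β_B and v = β_A.
u' = (0.914 − 0.767) / (1 − (0.767)(0.914)) = 0.1470/0.2990 = 0.4917.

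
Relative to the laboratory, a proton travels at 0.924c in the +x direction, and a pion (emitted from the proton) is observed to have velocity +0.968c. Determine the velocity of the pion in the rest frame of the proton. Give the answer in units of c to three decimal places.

+0.417c

Invert the composition law: u' = (u − v)/(1 − uv/c²).
u' = (0.968 − 0.924) / (1 − (0.968)(0.924)) = 0.0440/0.1056 = 0.4168.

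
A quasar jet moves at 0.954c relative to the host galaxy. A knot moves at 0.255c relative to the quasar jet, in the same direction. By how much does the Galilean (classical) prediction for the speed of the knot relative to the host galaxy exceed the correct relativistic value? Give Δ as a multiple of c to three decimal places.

Δ = 0.237c

Galilean: u_cl = 0.255 + 0.954 = 1.2090.
Relativistic: u_rel = (0.255 + 0.954) / (1 + 0.255·0.954) = 1.2090/1.2433 = 0.9724.
Δ = 1.2090 − 0.9724 = 0.2366.
(The classical prediction exceeds c; the relativistic result does not.)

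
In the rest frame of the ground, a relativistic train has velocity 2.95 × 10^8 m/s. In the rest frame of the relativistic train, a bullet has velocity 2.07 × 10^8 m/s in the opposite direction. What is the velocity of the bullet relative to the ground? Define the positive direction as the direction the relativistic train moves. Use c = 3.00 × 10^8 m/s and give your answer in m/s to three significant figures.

In units of c (dividing by 3.00 × 10^8 m/s): v = 0.983, u' = -0.690.
u = (u' + v)/(1 + u'v/c²):
u = (-0.690 + 0.983) / (1 + (-0.690)·0.983) = 0.2933/0.3215 = 0.9124
(Galilean addition would give +0.293c.)
Converting back: u = 0.9124 × 3.00 × 10^8 m/s.

+2.74 × 10^8 m/s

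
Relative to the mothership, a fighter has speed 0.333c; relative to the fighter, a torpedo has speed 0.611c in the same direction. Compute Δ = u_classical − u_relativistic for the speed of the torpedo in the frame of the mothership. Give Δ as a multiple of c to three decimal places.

Δ = 0.160c

Galilean: u_cl = 0.611 + 0.333 = 0.9440.
Relativistic: u_rel = (0.611 + 0.333) / (1 + 0.611·0.333) = 0.9440/1.2035 = 0.7844.
Δ = 0.9440 − 0.7844 = 0.1596.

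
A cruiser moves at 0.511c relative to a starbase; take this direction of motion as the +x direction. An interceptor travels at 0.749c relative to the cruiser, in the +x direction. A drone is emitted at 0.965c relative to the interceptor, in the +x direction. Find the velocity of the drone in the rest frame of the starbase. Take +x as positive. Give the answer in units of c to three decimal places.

Apply u = (u' + v)/(1 + u'v/c²) successively, working outward toward the starbase.
Start: velocity of the cruiser relative to the starbase = 0.5110c.
Compose with the interceptor (u' = 0.749 in the cruiser frame): u_1 = (0.749 + 0.511) / (1 + 0.749·0.511) = 1.2600/1.3827 = 0.9112.
Compose with the drone (u' = 0.965 in the interceptor frame): u_2 = (0.965 + 0.911) / (1 + 0.965·0.911) = 1.8762/1.8793 = 0.9983.

0.998c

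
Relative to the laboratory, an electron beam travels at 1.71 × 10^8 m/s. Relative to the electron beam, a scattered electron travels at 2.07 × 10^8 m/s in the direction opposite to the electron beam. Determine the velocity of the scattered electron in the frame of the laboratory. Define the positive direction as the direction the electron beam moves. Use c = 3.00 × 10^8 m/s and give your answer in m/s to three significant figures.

-5.93 × 10^7 m/s

In units of c (dividing by 3.00 × 10^8 m/s): v = 0.570, u' = -0.690.
u = (u' + v)/(1 + u'v/c²):
u = (-0.690 + 0.570) / (1 + (-0.690)·0.570) = -0.1200/0.6067 = -0.1978
Converting back: u = -0.1978 × 3.00 × 10^8 m/s.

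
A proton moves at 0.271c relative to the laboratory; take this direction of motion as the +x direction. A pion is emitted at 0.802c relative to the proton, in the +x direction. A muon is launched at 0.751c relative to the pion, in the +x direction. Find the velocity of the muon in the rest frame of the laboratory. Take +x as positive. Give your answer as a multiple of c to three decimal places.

Apply u = (u' + v)/(1 + u'v/c²) successively, working outward toward the laboratory.
Start: velocity of the proton relative to the laboratory = 0.2710c.
Compose with the pion (u' = 0.802 in the proton frame): u_1 = (0.802 + 0.271) / (1 + 0.802·0.271) = 1.0730/1.2173 = 0.8814.
Compose with the muon (u' = 0.751 in the pion frame): u_2 = (0.751 + 0.881) / (1 + 0.751·0.881) = 1.6324/1.6620 = 0.9822.

0.982c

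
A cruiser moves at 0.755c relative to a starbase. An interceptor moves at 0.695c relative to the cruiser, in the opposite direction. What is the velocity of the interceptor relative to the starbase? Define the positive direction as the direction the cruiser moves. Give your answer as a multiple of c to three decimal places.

+0.126c

With v = 0.755 and u' = -0.695 (in units of c),
u = (u' + v)/(1 + u'v/c²):
u = (-0.695 + 0.755) / (1 + (-0.695)·0.755) = 0.0600/0.4753 = 0.1262
(Galilean addition would give +0.060c.)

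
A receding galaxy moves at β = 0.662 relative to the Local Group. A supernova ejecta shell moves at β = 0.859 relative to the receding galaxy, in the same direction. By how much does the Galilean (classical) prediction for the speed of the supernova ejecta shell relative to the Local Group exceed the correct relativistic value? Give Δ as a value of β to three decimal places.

Galilean: u_cl = 0.859 + 0.662 = 1.5210.
Relativistic: u_rel = (0.859 + 0.662) / (1 + 0.859·0.662) = 1.5210/1.5687 = 0.9696.
Δ = 1.5210 − 0.9696 = 0.5514.
(The classical prediction exceeds c; the relativistic result does not.)

Δ = 0.551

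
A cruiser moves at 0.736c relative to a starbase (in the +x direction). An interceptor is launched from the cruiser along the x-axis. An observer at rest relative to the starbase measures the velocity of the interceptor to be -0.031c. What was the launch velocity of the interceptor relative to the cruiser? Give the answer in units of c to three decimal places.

-0.750c

Invert the composition law: u' = (u − v)/(1 − uv/c²).
u' = (-0.031 − 0.736) / (1 − (-0.031)(0.736)) = -0.7670/1.0228 = -0.7499.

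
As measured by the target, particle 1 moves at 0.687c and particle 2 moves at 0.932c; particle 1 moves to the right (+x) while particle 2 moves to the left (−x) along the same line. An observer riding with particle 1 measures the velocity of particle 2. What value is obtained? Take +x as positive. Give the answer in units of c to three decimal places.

-0.987c

β_A = 0.687, β_B = -0.932.
Transform to A's frame with the inverse velocity-addition law: u' = (u − v)/(1 − uv/c²), taking u = β_B and v = β_A.
u' = (-0.932 − 0.687) / (1 − (0.687)(-0.932)) = -1.6190/1.6403 = -0.9870.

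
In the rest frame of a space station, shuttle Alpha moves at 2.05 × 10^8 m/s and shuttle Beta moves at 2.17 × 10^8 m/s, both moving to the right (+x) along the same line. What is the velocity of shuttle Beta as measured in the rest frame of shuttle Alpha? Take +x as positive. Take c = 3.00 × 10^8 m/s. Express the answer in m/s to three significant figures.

+2.37 × 10^7 m/s

β_A = 0.683, β_B = 0.723 (dividing each by c = 3.00 × 10^8 m/s).
Transform to A's frame with the inverse velocity-addition law: u' = (u − v)/(1 − uv/c²), taking u = β_B and v = β_A.
u' = (0.723 − 0.683) / (1 − (0.683)(0.723)) = 0.0400/0.5057 = 0.0791.
u' = 0.0791 × 3.00 × 10^8 m/s.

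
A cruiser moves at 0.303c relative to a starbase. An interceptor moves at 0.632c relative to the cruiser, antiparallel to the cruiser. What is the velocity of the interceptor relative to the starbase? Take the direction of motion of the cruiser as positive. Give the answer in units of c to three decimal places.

-0.407c

With v = 0.303 and u' = -0.632 (in units of c),
u = (u' + v)/(1 + u'v/c²):
u = (-0.632 + 0.303) / (1 + (-0.632)·0.303) = -0.3290/0.8085 = -0.4069
(Galilean addition would give -0.329c.)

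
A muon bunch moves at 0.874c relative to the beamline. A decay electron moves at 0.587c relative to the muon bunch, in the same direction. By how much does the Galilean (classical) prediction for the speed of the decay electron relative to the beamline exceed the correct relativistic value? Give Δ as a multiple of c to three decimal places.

Δ = 0.495c

Galilean: u_cl = 0.587 + 0.874 = 1.4610.
Relativistic: u_rel = (0.587 + 0.874) / (1 + 0.587·0.874) = 1.4610/1.5130 = 0.9656.
Δ = 1.4610 − 0.9656 = 0.4954.
(The classical prediction exceeds c; the relativistic result does not.)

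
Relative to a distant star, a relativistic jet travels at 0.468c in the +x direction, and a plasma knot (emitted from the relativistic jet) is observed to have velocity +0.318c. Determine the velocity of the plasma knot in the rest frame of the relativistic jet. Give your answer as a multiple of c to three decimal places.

Invert the composition law: u' = (u − v)/(1 − uv/c²).
u' = (0.318 − 0.468) / (1 − (0.318)(0.468)) = -0.1500/0.8512 = -0.1762.

-0.176c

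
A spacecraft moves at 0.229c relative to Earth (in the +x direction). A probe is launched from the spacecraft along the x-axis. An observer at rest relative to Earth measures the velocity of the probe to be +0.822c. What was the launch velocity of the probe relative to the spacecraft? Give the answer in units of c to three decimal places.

+0.731c

Invert the composition law: u' = (u − v)/(1 − uv/c²).
u' = (0.822 − 0.229) / (1 − (0.822)(0.229)) = 0.5930/0.8118 = 0.7305.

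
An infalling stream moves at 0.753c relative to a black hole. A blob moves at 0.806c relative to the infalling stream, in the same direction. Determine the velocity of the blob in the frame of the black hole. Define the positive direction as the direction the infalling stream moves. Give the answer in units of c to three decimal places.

0.970c

With v = 0.753 and u' = 0.806 (in units of c),
u = (u' + v)/(1 + u'v/c²):
u = (0.806 + 0.753) / (1 + 0.806·0.753) = 1.5590/1.6069 = 0.9702
(Galilean addition would give +1.559c, exceeding c.)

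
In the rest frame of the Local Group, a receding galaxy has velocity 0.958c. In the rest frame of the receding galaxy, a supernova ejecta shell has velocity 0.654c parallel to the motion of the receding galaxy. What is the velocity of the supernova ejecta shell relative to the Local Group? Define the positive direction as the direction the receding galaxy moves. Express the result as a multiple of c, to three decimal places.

0.991c

With v = 0.958 and u' = 0.654 (in units of c),
u = (u' + v)/(1 + u'v/c²):
u = (0.654 + 0.958) / (1 + 0.654·0.958) = 1.6120/1.6265 = 0.9911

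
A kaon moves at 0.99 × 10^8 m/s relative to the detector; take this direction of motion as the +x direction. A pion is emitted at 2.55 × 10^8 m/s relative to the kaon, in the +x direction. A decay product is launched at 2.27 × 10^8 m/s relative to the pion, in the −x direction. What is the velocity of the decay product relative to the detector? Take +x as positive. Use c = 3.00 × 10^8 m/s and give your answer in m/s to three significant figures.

Apply u = (u' + v)/(1 + u'v/c²) successively, working outward toward the detector.
(Dividing each given speed by c = 3.00 × 10^8 m/s to work in units of c.)
Start: velocity of the kaon relative to the detector = 0.3300c.
Compose with the pion (u' = 0.850 in the kaon frame): u_1 = (0.850 + 0.330) / (1 + 0.850·0.330) = 1.1800/1.2805 = 0.9215.
Compose with the decay product (u' = -0.757 in the pion frame): u_2 = (-0.757 + 0.922) / (1 + (-0.757)·0.922) = 0.1648/0.3027 = 0.5446.
So u = 0.5446 × 3.00 × 10^8 m/s.

+1.63 × 10^8 m/s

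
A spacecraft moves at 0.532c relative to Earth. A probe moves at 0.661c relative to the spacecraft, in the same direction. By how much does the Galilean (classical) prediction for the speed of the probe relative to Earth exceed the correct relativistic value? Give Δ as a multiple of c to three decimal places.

Galilean: u_cl = 0.661 + 0.532 = 1.1930.
Relativistic: u_rel = (0.661 + 0.532) / (1 + 0.661·0.532) = 1.1930/1.3517 = 0.8826.
Δ = 1.1930 − 0.8826 = 0.3104.
(The classical prediction exceeds c; the relativistic result does not.)

Δ = 0.310c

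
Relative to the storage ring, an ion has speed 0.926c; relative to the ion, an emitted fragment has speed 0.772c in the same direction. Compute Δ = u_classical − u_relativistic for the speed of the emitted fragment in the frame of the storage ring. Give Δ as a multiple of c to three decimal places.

Galilean: u_cl = 0.772 + 0.926 = 1.6980.
Relativistic: u_rel = (0.772 + 0.926) / (1 + 0.772·0.926) = 1.6980/1.7149 = 0.9902.
Δ = 1.6980 − 0.9902 = 0.7078.
(The classical prediction exceeds c; the relativistic result does not.)

Δ = 0.708c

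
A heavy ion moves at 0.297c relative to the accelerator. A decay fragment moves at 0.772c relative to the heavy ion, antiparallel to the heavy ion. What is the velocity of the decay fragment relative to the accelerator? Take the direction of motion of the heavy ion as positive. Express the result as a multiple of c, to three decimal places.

With v = 0.297 and u' = -0.772 (in units of c),
u = (u' + v)/(1 + u'v/c²):
u = (-0.772 + 0.297) / (1 + (-0.772)·0.297) = -0.4750/0.7707 = -0.6163

-0.616c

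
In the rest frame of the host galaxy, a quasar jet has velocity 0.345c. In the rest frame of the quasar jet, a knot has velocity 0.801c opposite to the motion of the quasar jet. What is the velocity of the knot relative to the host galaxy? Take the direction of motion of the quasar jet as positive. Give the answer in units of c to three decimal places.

With v = 0.345 and u' = -0.801 (in units of c),
u = (u' + v)/(1 + u'v/c²):
u = (-0.801 + 0.345) / (1 + (-0.801)·0.345) = -0.4560/0.7237 = -0.6301
(Galilean addition would give -0.456c.)

-0.630c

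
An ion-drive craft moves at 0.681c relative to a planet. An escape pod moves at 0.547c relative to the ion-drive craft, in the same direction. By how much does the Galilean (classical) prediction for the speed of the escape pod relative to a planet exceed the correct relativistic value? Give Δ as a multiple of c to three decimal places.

Galilean: u_cl = 0.547 + 0.681 = 1.2280.
Relativistic: u_rel = (0.547 + 0.681) / (1 + 0.547·0.681) = 1.2280/1.3725 = 0.8947.
Δ = 1.2280 − 0.8947 = 0.3333.
(The classical prediction exceeds c; the relativistic result does not.)

Δ = 0.333c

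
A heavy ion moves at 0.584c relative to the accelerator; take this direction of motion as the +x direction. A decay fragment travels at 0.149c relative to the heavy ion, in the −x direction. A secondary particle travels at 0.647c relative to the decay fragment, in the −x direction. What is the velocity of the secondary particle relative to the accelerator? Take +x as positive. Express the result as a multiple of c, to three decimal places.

Apply u = (u' + v)/(1 + u'v/c²) successively, working outward toward the accelerator.
Start: velocity of the heavy ion relative to the accelerator = 0.5840c.
Compose with the decay fragment (u' = -0.149 in the heavy ion frame): u_1 = (-0.149 + 0.584) / (1 + (-0.149)·0.584) = 0.4350/0.9130 = 0.4765.
Compose with the secondary particle (u' = -0.647 in the decay fragment frame): u_2 = (-0.647 + 0.476) / (1 + (-0.647)·0.476) = -0.1705/0.6917 = -0.2465.

-0.247c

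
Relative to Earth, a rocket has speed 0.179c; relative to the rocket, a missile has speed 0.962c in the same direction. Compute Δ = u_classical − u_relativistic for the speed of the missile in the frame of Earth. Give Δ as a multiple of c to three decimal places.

Δ = 0.168c

Galilean: u_cl = 0.962 + 0.179 = 1.1410.
Relativistic: u_rel = (0.962 + 0.179) / (1 + 0.962·0.179) = 1.1410/1.1722 = 0.9734.
Δ = 1.1410 − 0.9734 = 0.1676.
(The classical prediction exceeds c; the relativistic result does not.)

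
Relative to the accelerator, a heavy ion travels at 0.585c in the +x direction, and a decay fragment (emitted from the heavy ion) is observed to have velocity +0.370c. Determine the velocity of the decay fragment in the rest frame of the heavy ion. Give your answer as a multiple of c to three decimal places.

-0.274c

Invert the composition law: u' = (u − v)/(1 − uv/c²).
u' = (0.370 − 0.585) / (1 − (0.370)(0.585)) = -0.2150/0.7835 = -0.2744.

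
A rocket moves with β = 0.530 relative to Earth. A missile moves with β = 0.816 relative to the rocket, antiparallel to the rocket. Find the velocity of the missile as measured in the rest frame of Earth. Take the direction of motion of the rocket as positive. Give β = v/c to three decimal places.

With v = 0.530 and u' = -0.816 (in units of c),
u = (u' + v)/(1 + u'v/c²):
u = (-0.816 + 0.530) / (1 + (-0.816)·0.530) = -0.2860/0.5675 = -0.5039
(Galilean addition would give -0.286c.)

β = -0.504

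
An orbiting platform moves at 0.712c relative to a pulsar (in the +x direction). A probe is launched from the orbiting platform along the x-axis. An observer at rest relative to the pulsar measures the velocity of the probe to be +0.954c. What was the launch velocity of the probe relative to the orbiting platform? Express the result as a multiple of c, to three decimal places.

Invert the composition law: u' = (u − v)/(1 − uv/c²).
u' = (0.954 − 0.712) / (1 − (0.954)(0.712)) = 0.2420/0.3208 = 0.7545.

+0.754c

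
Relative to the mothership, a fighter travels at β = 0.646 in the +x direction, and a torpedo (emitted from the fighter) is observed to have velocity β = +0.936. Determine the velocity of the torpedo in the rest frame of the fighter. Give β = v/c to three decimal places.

β = +0.734

Invert the composition law: u' = (u − v)/(1 − uv/c²).
u' = (0.936 − 0.646) / (1 − (0.936)(0.646)) = 0.2900/0.3953 = 0.7335.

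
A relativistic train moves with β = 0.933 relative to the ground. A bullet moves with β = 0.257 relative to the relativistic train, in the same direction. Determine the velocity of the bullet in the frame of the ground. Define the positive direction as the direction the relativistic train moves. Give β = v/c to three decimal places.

β = 0.960

With v = 0.933 and u' = 0.257 (in units of c),
u = (u' + v)/(1 + u'v/c²):
u = (0.257 + 0.933) / (1 + 0.257·0.933) = 1.1900/1.2398 = 0.9598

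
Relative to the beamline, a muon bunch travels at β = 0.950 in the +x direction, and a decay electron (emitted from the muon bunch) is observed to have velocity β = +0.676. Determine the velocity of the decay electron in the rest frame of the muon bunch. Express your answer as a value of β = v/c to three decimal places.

β = -0.766

Invert the composition law: u' = (u − v)/(1 − uv/c²).
u' = (0.676 − 0.950) / (1 − (0.676)(0.950)) = -0.2740/0.3578 = -0.7658.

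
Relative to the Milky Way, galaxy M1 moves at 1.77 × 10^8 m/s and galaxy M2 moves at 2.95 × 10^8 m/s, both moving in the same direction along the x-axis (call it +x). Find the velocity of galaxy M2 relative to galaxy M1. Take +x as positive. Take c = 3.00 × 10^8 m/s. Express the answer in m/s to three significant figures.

+2.81 × 10^8 m/s

β_A = 0.590, β_B = 0.983 (dividing each by c = 3.00 × 10^8 m/s).
Transform to A's frame with the inverse velocity-addition law: u' = (u − v)/(1 − uv/c²), taking u = β_B and v = β_A.
u' = (0.983 − 0.590) / (1 − (0.590)(0.983)) = 0.3933/0.4198 = 0.9369.
u' = 0.9369 × 3.00 × 10^8 m/s.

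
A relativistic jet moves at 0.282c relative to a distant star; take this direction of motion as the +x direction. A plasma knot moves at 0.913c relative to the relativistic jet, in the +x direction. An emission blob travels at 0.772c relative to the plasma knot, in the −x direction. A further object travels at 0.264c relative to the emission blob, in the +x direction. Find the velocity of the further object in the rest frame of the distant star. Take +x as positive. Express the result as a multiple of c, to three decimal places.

Apply u = (u' + v)/(1 + u'v/c²) successively, working outward toward the distant star.
Start: velocity of the relativistic jet relative to the distant star = 0.2820c.
Compose with the plasma knot (u' = 0.913 in the relativistic jet frame): u_1 = (0.913 + 0.282) / (1 + 0.913·0.282) = 1.1950/1.2575 = 0.9503.
Compose with the emission blob (u' = -0.772 in the plasma knot frame): u_2 = (-0.772 + 0.950) / (1 + (-0.772)·0.950) = 0.1783/0.2663 = 0.6695.
Compose with the further object (u' = 0.264 in the emission blob frame): u_3 = (0.264 + 0.670) / (1 + 0.264·0.670) = 0.9335/1.1768 = 0.7933.

+0.793c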